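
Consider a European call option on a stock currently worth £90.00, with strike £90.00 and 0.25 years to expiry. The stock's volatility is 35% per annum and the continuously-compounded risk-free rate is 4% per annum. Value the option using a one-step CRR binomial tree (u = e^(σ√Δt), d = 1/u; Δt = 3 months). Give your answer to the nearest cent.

£8.26

CRR parameters: u = e^(σ√Δt) = e^(0.35·√0.25) = 1.1912, d = 1/u = 0.8395
Per-period rate: rΔt = 0.04·0.25 = 0.01, so R = e^0.01 = 1.0101
Risk-neutral probability p = (e^0.01 − 0.8395)/(1.1912 − 0.8395) = 0.1706/0.3518 = 0.4849
Terminal stock prices: S_u = 107.2, S_d = 75.55
Terminal payoffs (S − K): max(17.21, 0) = 17.21, max(-14.45, 0) = 0
Node 0 (S = 90): V_0 = e^(−0.01)·[0.4849·17.2122 + 0.5151·0.0000] = 8.2636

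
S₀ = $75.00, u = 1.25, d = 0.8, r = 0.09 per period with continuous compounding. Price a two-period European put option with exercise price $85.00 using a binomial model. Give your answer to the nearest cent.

Risk-neutral probability p = (e^0.09 − 0.8)/(1.25 − 0.8) = 0.2942/0.4500 = 0.6537
Terminal stock prices: S_uu = 117.2, S_ud = 75, S_dd = 48
Terminal payoffs (K − S): max(-32.19, 0) = 0, max(10, 0) = 10, max(37, 0) = 37
Node u (S = 93.75): V_u = e^(−0.09)·[0.6537·0.0000 + 0.3463·10.0000] = 3.1648
Node d (S = 60): V_d = e^(−0.09)·[0.6537·10.0000 + 0.3463·37.0000] = 17.6842
Node 0 (S = 75): V_0 = e^(−0.09)·[0.6537·3.1648 + 0.3463·17.6842] = 7.4874

$7.49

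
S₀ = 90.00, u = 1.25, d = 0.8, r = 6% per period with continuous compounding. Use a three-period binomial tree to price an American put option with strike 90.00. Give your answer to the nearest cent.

8.62

Risk-neutral probability p = (e^0.06 − 0.8)/(1.25 − 0.8) = 0.2618/0.4500 = 0.5819
Terminal stock prices: S_uuu = 175.8, S_uud = 112.5, S_udd = 72, S_ddd = 46.08
Terminal payoffs (K − S): max(-85.78, 0) = 0, max(-22.5, 0) = 0, max(18, 0) = 18, max(43.92, 0) = 43.92
Node uu (S = 140.6): continuation = e^(−0.06)·[0.5819·0.0000 + 0.4181·0.0000] = 0.0000; exercise value = 0.0000 ≤ continuation, so V_uu = 0.0000
Node ud (S = 90): continuation = e^(−0.06)·[0.5819·0.0000 + 0.4181·18.0000] = 7.0882; exercise value = 0.0000 ≤ continuation, so V_ud = 7.0882
Node dd (S = 57.6): continuation = e^(−0.06)·[0.5819·18.0000 + 0.4181·43.9200] = 27.1588; exercise value = 32.4000 > continuation, so V_dd = 32.4000 (exercise)
Node u (S = 112.5): continuation = e^(−0.06)·[0.5819·0.0000 + 0.4181·7.0882] = 2.7913; exercise value = 0.0000 ≤ continuation, so V_u = 2.7913
Node d (S = 72): continuation = e^(−0.06)·[0.5819·7.0882 + 0.4181·32.4000] = 16.6430; exercise value = 18.0000 > continuation, so V_d = 18.0000 (exercise)
Node 0 (S = 90): continuation = e^(−0.06)·[0.5819·2.7913 + 0.4181·18.0000] = 8.6178; exercise value = 0.0000 ≤ continuation, so V_0 = 8.6178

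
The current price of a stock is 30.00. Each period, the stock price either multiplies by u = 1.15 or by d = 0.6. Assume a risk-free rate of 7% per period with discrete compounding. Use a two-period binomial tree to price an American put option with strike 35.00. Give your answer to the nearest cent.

5.00

Risk-neutral probability p = (1 + 0.07 − 0.6)/(1.15 − 0.6) = 0.4700/0.5500 = 0.8545
Terminal stock prices: S_uu = 39.67, S_ud = 20.7, S_dd = 10.8
Terminal payoffs (K − S): max(-4.675, 0) = 0, max(14.3, 0) = 14.3, max(24.2, 0) = 24.2
Node u (S = 34.5): continuation = 1/1.07·[0.8545·0.0000 + 0.1455·14.3000] = 1.9439; exercise value = 0.5000 ≤ continuation, so V_u = 1.9439
Node d (S = 18): continuation = 1/1.07·[0.8545·14.3000 + 0.1455·24.2000] = 14.7103; exercise value = 17.0000 > continuation, so V_d = 17.0000 (exercise)
Node 0 (S = 30): continuation = 1/1.07·[0.8545·1.9439 + 0.1455·17.0000] = 3.8635; exercise value = 5.0000 > continuation, so V_0 = 5.0000 (exercise)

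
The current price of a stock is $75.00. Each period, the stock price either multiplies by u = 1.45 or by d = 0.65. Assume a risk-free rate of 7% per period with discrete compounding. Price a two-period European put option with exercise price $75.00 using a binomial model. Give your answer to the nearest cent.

$10.41

Risk-neutral probability p = (1 + 0.07 − 0.65)/(1.45 − 0.65) = 0.4200/0.8000 = 0.5250
Terminal stock prices: S_uu = 157.7, S_ud = 70.69, S_dd = 31.69
Terminal payoffs (K − S): max(-82.69, 0) = 0, max(4.312, 0) = 4.312, max(43.31, 0) = 43.31
Node u (S = 108.8): V_u = 1/1.07·[0.5250·0.0000 + 0.4750·4.3125] = 1.9144
Node d (S = 48.75): V_d = 1/1.07·[0.5250·4.3125 + 0.4750·43.3125] = 21.3435
Node 0 (S = 75): V_0 = 1/1.07·[0.5250·1.9144 + 0.4750·21.3435] = 10.4142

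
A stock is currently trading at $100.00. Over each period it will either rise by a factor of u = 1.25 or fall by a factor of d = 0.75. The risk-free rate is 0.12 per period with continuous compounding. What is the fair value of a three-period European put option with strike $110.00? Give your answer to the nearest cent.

$4.46

Risk-neutral probability p = (e^0.12 − 0.75)/(1.25 − 0.75) = 0.3775/0.5000 = 0.7550
Terminal stock prices: S_uuu = 195.3, S_uud = 117.2, S_udd = 70.31, S_ddd = 42.19
Terminal payoffs (K − S): max(-85.31, 0) = 0, max(-7.188, 0) = 0, max(39.69, 0) = 39.69, max(67.81, 0) = 67.81
Node uu (S = 156.2): V_uu = e^(−0.12)·[0.7550·0.0000 + 0.2450·0.0000] = 0.0000
Node ud (S = 93.75): V_ud = e^(−0.12)·[0.7550·0.0000 + 0.2450·39.6875] = 8.6241
Node dd (S = 56.25): V_dd = e^(−0.12)·[0.7550·39.6875 + 0.2450·67.8125] = 41.3112
Node u (S = 125): V_u = e^(−0.12)·[0.7550·0.0000 + 0.2450·8.6241] = 1.8740
Node d (S = 75): V_d = e^(−0.12)·[0.7550·8.6241 + 0.2450·41.3112] = 14.7519
Node 0 (S = 100): V_0 = e^(−0.12)·[0.7550·1.8740 + 0.2450·14.7519] = 4.4605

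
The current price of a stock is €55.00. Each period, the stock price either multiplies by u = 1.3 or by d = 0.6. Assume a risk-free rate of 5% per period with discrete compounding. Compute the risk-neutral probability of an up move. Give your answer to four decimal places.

p = 0.6429

Risk-neutral probability p = (1 + 0.05 − 0.6)/(1.3 − 0.6) = 0.4500/0.7000 = 0.6429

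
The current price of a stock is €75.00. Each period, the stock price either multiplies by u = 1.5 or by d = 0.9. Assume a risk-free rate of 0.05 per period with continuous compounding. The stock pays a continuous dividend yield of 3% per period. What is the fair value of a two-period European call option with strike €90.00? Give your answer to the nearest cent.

Per-period risk-free factor R = e^0.05 = 1.0513; dividend-adjusted growth = e^(0.05−0.03) = 1.0202.
Risk-neutral probability p = (1.0202 − 0.9)/(1.5 − 0.9) = 0.1202/0.6000 = 0.2003
Terminal stock prices: S_uu = 168.8, S_ud = 101.2, S_dd = 60.75
Terminal payoffs (S − K): max(78.75, 0) = 78.75, max(11.25, 0) = 11.25, max(-29.25, 0) = 0
Node u (S = 112.5): V_u = e^(−0.05)·[0.2003·78.7500 + 0.7997·11.2500] = 23.5645
Node d (S = 67.5): V_d = e^(−0.05)·[0.2003·11.2500 + 0.7997·0.0000] = 2.1439
Node 0 (S = 75): V_0 = e^(−0.05)·[0.2003·23.5645 + 0.7997·2.1439] = 6.1213

€6.12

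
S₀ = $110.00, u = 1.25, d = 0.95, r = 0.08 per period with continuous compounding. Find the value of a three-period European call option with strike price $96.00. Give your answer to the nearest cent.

Risk-neutral probability p = (e^0.08 − 0.95)/(1.25 − 0.95) = 0.1333/0.3000 = 0.4443
Terminal stock prices: S_uuu = 214.8, S_uud = 163.3, S_udd = 124.1, S_ddd = 94.31
Terminal payoffs (S − K): max(118.8, 0) = 118.8, max(67.28, 0) = 67.28, max(28.09, 0) = 28.09, max(-1.689, 0) = 0
Node uu (S = 171.9): V_uu = e^(−0.08)·[0.4443·118.8438 + 0.5557·67.2812] = 83.2558
Node ud (S = 130.6): V_ud = e^(−0.08)·[0.4443·67.2812 + 0.5557·28.0938] = 42.0058
Node dd (S = 99.27): V_dd = e^(−0.08)·[0.4443·28.0938 + 0.5557·0.0000] = 11.5221
Node u (S = 137.5): V_u = e^(−0.08)·[0.4443·83.2558 + 0.5557·42.0058] = 55.6942
Node d (S = 104.5): V_d = e^(−0.08)·[0.4443·42.0058 + 0.5557·11.5221] = 23.1386
Node 0 (S = 110): V_0 = e^(−0.08)·[0.4443·55.6942 + 0.5557·23.1386] = 34.7117

$34.71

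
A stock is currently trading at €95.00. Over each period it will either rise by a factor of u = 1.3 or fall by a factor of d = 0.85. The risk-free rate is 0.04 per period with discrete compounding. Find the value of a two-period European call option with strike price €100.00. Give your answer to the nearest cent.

Risk-neutral probability p = (1 + 0.04 − 0.85)/(1.3 − 0.85) = 0.1900/0.4500 = 0.4222
Terminal stock prices: S_uu = 160.6, S_ud = 105, S_dd = 68.64
Terminal payoffs (S − K): max(60.55, 0) = 60.55, max(4.975, 0) = 4.975, max(-31.36, 0) = 0
Node u (S = 123.5): V_u = 1/1.04·[0.4222·60.5500 + 0.5778·4.9750] = 27.3462
Node d (S = 80.75): V_d = 1/1.04·[0.4222·4.9750 + 0.5778·0.0000] = 2.0198
Node 0 (S = 95): V_0 = 1/1.04·[0.4222·27.3462 + 0.5778·2.0198] = 12.2242

€12.22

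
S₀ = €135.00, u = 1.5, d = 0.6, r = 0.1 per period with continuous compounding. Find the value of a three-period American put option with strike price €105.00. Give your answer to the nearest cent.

Risk-neutral probability p = (e^0.1 − 0.6)/(1.5 − 0.6) = 0.5052/0.9000 = 0.5613
Terminal stock prices: S_uuu = 455.6, S_uud = 182.2, S_udd = 72.9, S_ddd = 29.16
Terminal payoffs (K − S): max(-350.6, 0) = 0, max(-77.25, 0) = 0, max(32.1, 0) = 32.1, max(75.84, 0) = 75.84
Node uu (S = 303.8): continuation = e^(−0.1)·[0.5613·0.0000 + 0.4387·0.0000] = 0.0000; exercise value = 0.0000 ≤ continuation, so V_uu = 0.0000
Node ud (S = 121.5): continuation = e^(−0.1)·[0.5613·0.0000 + 0.4387·32.1000] = 12.7421; exercise value = 0.0000 ≤ continuation, so V_ud = 12.7421
Node dd (S = 48.6): continuation = e^(−0.1)·[0.5613·32.1000 + 0.4387·75.8400] = 46.4079; exercise value = 56.4000 > continuation, so V_dd = 56.4000 (exercise)
Node u (S = 202.5): continuation = e^(−0.1)·[0.5613·0.0000 + 0.4387·12.7421] = 5.0580; exercise value = 0.0000 ≤ continuation, so V_u = 5.0580
Node d (S = 81): continuation = e^(−0.1)·[0.5613·12.7421 + 0.4387·56.4000] = 28.8596; exercise value = 24.0000 ≤ continuation, so V_d = 28.8596
Node 0 (S = 135): continuation = e^(−0.1)·[0.5613·5.0580 + 0.4387·28.8596] = 14.0247; exercise value = 0.0000 ≤ continuation, so V_0 = 14.0247

€14.02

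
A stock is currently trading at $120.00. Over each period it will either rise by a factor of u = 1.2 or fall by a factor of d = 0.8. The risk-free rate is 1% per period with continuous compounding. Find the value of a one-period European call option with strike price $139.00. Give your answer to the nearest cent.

$2.60

Risk-neutral probability p = (e^0.01 − 0.8)/(1.2 − 0.8) = 0.2101/0.4000 = 0.5251
Terminal stock prices: S_u = 144, S_d = 96
Terminal payoffs (S − K): max(5, 0) = 5, max(-43, 0) = 0
Node 0 (S = 120): V_0 = e^(−0.01)·[0.5251·5.0000 + 0.4749·0.0000] = 2.5995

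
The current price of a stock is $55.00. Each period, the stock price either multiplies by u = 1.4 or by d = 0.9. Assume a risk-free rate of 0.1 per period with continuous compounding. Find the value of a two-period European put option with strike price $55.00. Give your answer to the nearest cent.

$2.97

Risk-neutral probability p = (e^0.1 − 0.9)/(1.4 − 0.9) = 0.2052/0.5000 = 0.4103
Terminal stock prices: S_uu = 107.8, S_ud = 69.3, S_dd = 44.55
Terminal payoffs (K − S): max(-52.8, 0) = 0, max(-14.3, 0) = 0, max(10.45, 0) = 10.45
Node u (S = 77): V_u = e^(−0.1)·[0.4103·0.0000 + 0.5897·0.0000] = 0.0000
Node d (S = 49.5): V_d = e^(−0.1)·[0.4103·0.0000 + 0.5897·10.4500] = 5.5755
Node 0 (S = 55): V_0 = e^(−0.1)·[0.4103·0.0000 + 0.5897·5.5755] = 2.9748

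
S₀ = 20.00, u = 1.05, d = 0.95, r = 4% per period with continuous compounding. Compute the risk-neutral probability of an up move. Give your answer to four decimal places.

p = 0.9081

Risk-neutral probability p = (e^0.04 − 0.95)/(1.05 − 0.95) = 0.0908/0.1000 = 0.9081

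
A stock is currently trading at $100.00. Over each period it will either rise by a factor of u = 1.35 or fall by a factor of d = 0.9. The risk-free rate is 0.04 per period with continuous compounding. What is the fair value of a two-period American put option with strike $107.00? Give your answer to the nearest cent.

$11.33

Risk-neutral probability p = (e^0.04 − 0.9)/(1.35 − 0.9) = 0.1408/0.4500 = 0.3129
Terminal stock prices: S_uu = 182.3, S_ud = 121.5, S_dd = 81
Terminal payoffs (K − S): max(-75.25, 0) = 0, max(-14.5, 0) = 0, max(26, 0) = 26
Node u (S = 135): continuation = e^(−0.04)·[0.3129·0.0000 + 0.6871·0.0000] = 0.0000; exercise value = 0.0000 ≤ continuation, so V_u = 0.0000
Node d (S = 90): continuation = e^(−0.04)·[0.3129·0.0000 + 0.6871·26.0000] = 17.1638; exercise value = 17.0000 ≤ continuation, so V_d = 17.1638
Node 0 (S = 100): continuation = e^(−0.04)·[0.3129·0.0000 + 0.6871·17.1638] = 11.3306; exercise value = 7.0000 ≤ continuation, so V_0 = 11.3306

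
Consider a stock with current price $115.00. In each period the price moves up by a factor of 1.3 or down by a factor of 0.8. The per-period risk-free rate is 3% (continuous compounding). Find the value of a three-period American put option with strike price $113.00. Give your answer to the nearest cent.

$15.02

Risk-neutral probability p = (e^0.03 − 0.8)/(1.3 − 0.8) = 0.2305/0.5000 = 0.4609
Terminal stock prices: S_uuu = 252.7, S_uud = 155.5, S_udd = 95.68, S_ddd = 58.88
Terminal payoffs (K − S): max(-139.7, 0) = 0, max(-42.48, 0) = 0, max(17.32, 0) = 17.32, max(54.12, 0) = 54.12
Node uu (S = 194.4): continuation = e^(−0.03)·[0.4609·0.0000 + 0.5391·0.0000] = 0.0000; exercise value = 0.0000 ≤ continuation, so V_uu = 0.0000
Node ud (S = 119.6): continuation = e^(−0.03)·[0.4609·0.0000 + 0.5391·17.3200] = 9.0611; exercise value = 0.0000 ≤ continuation, so V_ud = 9.0611
Node dd (S = 73.6): continuation = e^(−0.03)·[0.4609·17.3200 + 0.5391·54.1200] = 36.0603; exercise value = 39.4000 > continuation, so V_dd = 39.4000 (exercise)
Node u (S = 149.5): continuation = e^(−0.03)·[0.4609·0.0000 + 0.5391·9.0611] = 4.7404; exercise value = 0.0000 ≤ continuation, so V_u = 4.7404
Node d (S = 92): continuation = e^(−0.03)·[0.4609·9.0611 + 0.5391·39.4000] = 24.6654; exercise value = 21.0000 ≤ continuation, so V_d = 24.6654
Node 0 (S = 115): continuation = e^(−0.03)·[0.4609·4.7404 + 0.5391·24.6654] = 15.0242; exercise value = 0.0000 ≤ continuation, so V_0 = 15.0242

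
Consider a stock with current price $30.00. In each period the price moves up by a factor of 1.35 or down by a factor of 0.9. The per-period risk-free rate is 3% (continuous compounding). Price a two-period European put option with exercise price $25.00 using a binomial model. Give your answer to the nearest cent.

Risk-neutral probability p = (e^0.03 − 0.9)/(1.35 − 0.9) = 0.1305/0.4500 = 0.2899
Terminal stock prices: S_uu = 54.68, S_ud = 36.45, S_dd = 24.3
Terminal payoffs (K − S): max(-29.68, 0) = 0, max(-11.45, 0) = 0, max(0.7, 0) = 0.7
Node u (S = 40.5): V_u = e^(−0.03)·[0.2899·0.0000 + 0.7101·0.0000] = 0.0000
Node d (S = 27): V_d = e^(−0.03)·[0.2899·0.0000 + 0.7101·0.7000] = 0.4824
Node 0 (S = 30): V_0 = e^(−0.03)·[0.2899·0.0000 + 0.7101·0.4824] = 0.3324

$0.33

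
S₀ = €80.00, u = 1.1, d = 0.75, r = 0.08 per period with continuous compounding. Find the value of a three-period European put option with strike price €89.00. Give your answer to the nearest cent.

€1.88

Risk-neutral probability p = (e^0.08 − 0.75)/(1.1 − 0.75) = 0.3333/0.3500 = 0.9522
Terminal stock prices: S_uuu = 106.5, S_uud = 72.6, S_udd = 49.5, S_ddd = 33.75
Terminal payoffs (K − S): max(-17.48, 0) = 0, max(16.4, 0) = 16.4, max(39.5, 0) = 39.5, max(55.25, 0) = 55.25
Node uu (S = 96.8): V_uu = e^(−0.08)·[0.9522·0.0000 + 0.0478·16.4000] = 0.7229
Node ud (S = 66): V_ud = e^(−0.08)·[0.9522·16.4000 + 0.0478·39.5000] = 16.1574
Node dd (S = 45): V_dd = e^(−0.08)·[0.9522·39.5000 + 0.0478·55.2500] = 37.1574
Node u (S = 88): V_u = e^(−0.08)·[0.9522·0.7229 + 0.0478·16.1574] = 1.3477
Node d (S = 60): V_d = e^(−0.08)·[0.9522·16.1574 + 0.0478·37.1574] = 15.8408
Node 0 (S = 80): V_0 = e^(−0.08)·[0.9522·1.3477 + 0.0478·15.8408] = 1.8829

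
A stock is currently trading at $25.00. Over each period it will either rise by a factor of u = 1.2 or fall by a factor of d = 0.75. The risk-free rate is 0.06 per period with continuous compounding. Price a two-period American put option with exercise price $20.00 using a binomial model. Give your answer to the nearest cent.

$0.50

Risk-neutral probability p = (e^0.06 − 0.75)/(1.2 − 0.75) = 0.3118/0.4500 = 0.6930
Terminal stock prices: S_uu = 36, S_ud = 22.5, S_dd = 14.06
Terminal payoffs (K − S): max(-16, 0) = 0, max(-2.5, 0) = 0, max(5.938, 0) = 5.938
Node u (S = 30): continuation = e^(−0.06)·[0.6930·0.0000 + 0.3070·0.0000] = 0.0000; exercise value = 0.0000 ≤ continuation, so V_u = 0.0000
Node d (S = 18.75): continuation = e^(−0.06)·[0.6930·0.0000 + 0.3070·5.9375] = 1.7168; exercise value = 1.2500 ≤ continuation, so V_d = 1.7168
Node 0 (S = 25): continuation = e^(−0.06)·[0.6930·0.0000 + 0.3070·1.7168] = 0.4964; exercise value = 0.0000 ≤ continuation, so V_0 = 0.4964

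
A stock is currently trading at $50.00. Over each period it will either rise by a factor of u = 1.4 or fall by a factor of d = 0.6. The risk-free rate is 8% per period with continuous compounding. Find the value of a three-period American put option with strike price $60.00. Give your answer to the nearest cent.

$14.77

Risk-neutral probability p = (e^0.08 − 0.6)/(1.4 − 0.6) = 0.4833/0.8000 = 0.6041
Terminal stock prices: S_uuu = 137.2, S_uud = 58.8, S_udd = 25.2, S_ddd = 10.8
Terminal payoffs (K − S): max(-77.2, 0) = 0, max(1.2, 0) = 1.2, max(34.8, 0) = 34.8, max(49.2, 0) = 49.2
Node uu (S = 98): continuation = e^(−0.08)·[0.6041·0.0000 + 0.3959·1.2000] = 0.4385; exercise value = 0.0000 ≤ continuation, so V_uu = 0.4385
Node ud (S = 42): continuation = e^(−0.08)·[0.6041·1.2000 + 0.3959·34.8000] = 13.3870; exercise value = 18.0000 > continuation, so V_ud = 18.0000 (exercise)
Node dd (S = 18): continuation = e^(−0.08)·[0.6041·34.8000 + 0.3959·49.2000] = 37.3870; exercise value = 42.0000 > continuation, so V_dd = 42.0000 (exercise)
Node u (S = 70): continuation = e^(−0.08)·[0.6041·0.4385 + 0.3959·18.0000] = 6.8227; exercise value = 0.0000 ≤ continuation, so V_u = 6.8227
Node d (S = 30): continuation = e^(−0.08)·[0.6041·18.0000 + 0.3959·42.0000] = 25.3870; exercise value = 30.0000 > continuation, so V_d = 30.0000 (exercise)
Node 0 (S = 50): continuation = e^(−0.08)·[0.6041·6.8227 + 0.3959·30.0000] = 14.7684; exercise value = 10.0000 ≤ continuation, so V_0 = 14.7684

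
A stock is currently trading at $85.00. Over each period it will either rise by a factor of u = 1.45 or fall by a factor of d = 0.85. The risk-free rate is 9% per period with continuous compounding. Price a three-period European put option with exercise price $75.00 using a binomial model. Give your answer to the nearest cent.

$3.63

Risk-neutral probability p = (e^0.09 − 0.85)/(1.45 − 0.85) = 0.2442/0.6000 = 0.4070
Terminal stock prices: S_uuu = 259.1, S_uud = 151.9, S_udd = 89.05, S_ddd = 52.2
Terminal payoffs (K − S): max(-184.1, 0) = 0, max(-76.91, 0) = 0, max(-14.05, 0) = 0, max(22.8, 0) = 22.8
Node uu (S = 178.7): V_uu = e^(−0.09)·[0.4070·0.0000 + 0.5930·0.0000] = 0.0000
Node ud (S = 104.8): V_ud = e^(−0.09)·[0.4070·0.0000 + 0.5930·0.0000] = 0.0000
Node dd (S = 61.41): V_dd = e^(−0.09)·[0.4070·0.0000 + 0.5930·22.7994] = 12.3573
Node u (S = 123.2): V_u = e^(−0.09)·[0.4070·0.0000 + 0.5930·0.0000] = 0.0000
Node d (S = 72.25): V_d = e^(−0.09)·[0.4070·0.0000 + 0.5930·12.3573] = 6.6976
Node 0 (S = 85): V_0 = e^(−0.09)·[0.4070·0.0000 + 0.5930·6.6976] = 3.6301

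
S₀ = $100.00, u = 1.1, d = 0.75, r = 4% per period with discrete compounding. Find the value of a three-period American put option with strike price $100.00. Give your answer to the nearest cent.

$7.39

Risk-neutral probability p = (1 + 0.04 − 0.75)/(1.1 − 0.75) = 0.2900/0.3500 = 0.8286
Terminal stock prices: S_uuu = 133.1, S_uud = 90.75, S_udd = 61.88, S_ddd = 42.19
Terminal payoffs (K − S): max(-33.1, 0) = 0, max(9.25, 0) = 9.25, max(38.12, 0) = 38.12, max(57.81, 0) = 57.81
Node uu (S = 121): continuation = 1/1.04·[0.8286·0.0000 + 0.1714·9.2500] = 1.5247; exercise value = 0.0000 ≤ continuation, so V_uu = 1.5247
Node ud (S = 82.5): continuation = 1/1.04·[0.8286·9.2500 + 0.1714·38.1250] = 13.6538; exercise value = 17.5000 > continuation, so V_ud = 17.5000 (exercise)
Node dd (S = 56.25): continuation = 1/1.04·[0.8286·38.1250 + 0.1714·57.8125] = 39.9038; exercise value = 43.7500 > continuation, so V_dd = 43.7500 (exercise)
Node u (S = 110): continuation = 1/1.04·[0.8286·1.5247 + 0.1714·17.5000] = 4.0994; exercise value = 0.0000 ≤ continuation, so V_u = 4.0994
Node d (S = 75): continuation = 1/1.04·[0.8286·17.5000 + 0.1714·43.7500] = 21.1538; exercise value = 25.0000 > continuation, so V_d = 25.0000 (exercise)
Node 0 (S = 100): continuation = 1/1.04·[0.8286·4.0994 + 0.1714·25.0000] = 7.3869; exercise value = 0.0000 ≤ continuation, so V_0 = 7.3869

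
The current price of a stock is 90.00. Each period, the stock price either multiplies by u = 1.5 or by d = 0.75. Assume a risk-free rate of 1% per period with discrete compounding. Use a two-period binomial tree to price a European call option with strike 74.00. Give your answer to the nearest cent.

Risk-neutral probability p = (1 + 0.01 − 0.75)/(1.5 − 0.75) = 0.2600/0.7500 = 0.3467
Terminal stock prices: S_uu = 202.5, S_ud = 101.2, S_dd = 50.62
Terminal payoffs (S − K): max(128.5, 0) = 128.5, max(27.25, 0) = 27.25, max(-23.38, 0) = 0
Node u (S = 135): V_u = 1/1.01·[0.3467·128.5000 + 0.6533·27.2500] = 61.7327
Node d (S = 67.5): V_d = 1/1.01·[0.3467·27.2500 + 0.6533·0.0000] = 9.3531
Node 0 (S = 90): V_0 = 1/1.01·[0.3467·61.7327 + 0.6533·9.3531] = 27.2390

27.24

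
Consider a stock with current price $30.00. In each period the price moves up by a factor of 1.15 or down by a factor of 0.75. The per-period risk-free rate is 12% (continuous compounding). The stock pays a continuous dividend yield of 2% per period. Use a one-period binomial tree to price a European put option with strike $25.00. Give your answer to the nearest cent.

$0.25

Per-period risk-free factor R = e^0.12 = 1.1275; dividend-adjusted growth = e^(0.12−0.02) = 1.1052.
Risk-neutral probability p = (1.1052 − 0.75)/(1.15 − 0.75) = 0.3552/0.4000 = 0.8879
Terminal stock prices: S_u = 34.5, S_d = 22.5
Terminal payoffs (K − S): max(-9.5, 0) = 0, max(2.5, 0) = 2.5
Node 0 (S = 30): V_0 = e^(−0.12)·[0.8879·0.0000 + 0.1121·2.5000] = 0.2485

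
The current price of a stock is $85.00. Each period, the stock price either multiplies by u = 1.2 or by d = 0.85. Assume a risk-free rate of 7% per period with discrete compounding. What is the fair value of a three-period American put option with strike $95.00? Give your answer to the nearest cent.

$10.00

Risk-neutral probability p = (1 + 0.07 − 0.85)/(1.2 − 0.85) = 0.2200/0.3500 = 0.6286
Terminal stock prices: S_uuu = 146.9, S_uud = 104, S_udd = 73.69, S_ddd = 52.2
Terminal payoffs (K − S): max(-51.88, 0) = 0, max(-9.04, 0) = 0, max(21.31, 0) = 21.31, max(42.8, 0) = 42.8
Node uu (S = 122.4): continuation = 1/1.07·[0.6286·0.0000 + 0.3714·0.0000] = 0.0000; exercise value = 0.0000 ≤ continuation, so V_uu = 0.0000
Node ud (S = 86.7): continuation = 1/1.07·[0.6286·0.0000 + 0.3714·21.3050] = 7.3956; exercise value = 8.3000 > continuation, so V_ud = 8.3000 (exercise)
Node dd (S = 61.41): continuation = 1/1.07·[0.6286·21.3050 + 0.3714·42.7994] = 27.3725; exercise value = 33.5875 > continuation, so V_dd = 33.5875 (exercise)
Node u (S = 102): continuation = 1/1.07·[0.6286·0.0000 + 0.3714·8.3000] = 2.8812; exercise value = 0.0000 ≤ continuation, so V_u = 2.8812
Node d (S = 72.25): continuation = 1/1.07·[0.6286·8.3000 + 0.3714·33.5875] = 16.5350; exercise value = 22.7500 > continuation, so V_d = 22.7500 (exercise)
Node 0 (S = 85): continuation = 1/1.07·[0.6286·2.8812 + 0.3714·22.7500] = 9.5897; exercise value = 10.0000 > continuation, so V_0 = 10.0000 (exercise)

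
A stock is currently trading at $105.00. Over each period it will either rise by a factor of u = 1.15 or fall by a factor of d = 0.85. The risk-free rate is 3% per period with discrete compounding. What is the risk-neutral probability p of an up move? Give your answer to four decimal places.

p = 0.6000

Risk-neutral probability p = (1 + 0.03 − 0.85)/(1.15 − 0.85) = 0.1800/0.3000 = 0.6000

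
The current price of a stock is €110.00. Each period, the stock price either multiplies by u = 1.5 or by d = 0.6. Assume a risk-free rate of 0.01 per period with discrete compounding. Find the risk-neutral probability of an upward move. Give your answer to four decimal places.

Risk-neutral probability p = (1 + 0.01 − 0.6)/(1.5 − 0.6) = 0.4100/0.9000 = 0.4556

p = 0.4556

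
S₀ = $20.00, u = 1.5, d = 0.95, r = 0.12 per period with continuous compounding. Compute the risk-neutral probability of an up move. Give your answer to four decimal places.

p = 0.3227

Risk-neutral probability p = (e^0.12 − 0.95)/(1.5 − 0.95) = 0.1775/0.5500 = 0.3227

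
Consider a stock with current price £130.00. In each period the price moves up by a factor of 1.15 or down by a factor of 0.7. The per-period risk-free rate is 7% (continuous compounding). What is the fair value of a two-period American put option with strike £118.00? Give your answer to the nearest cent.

Risk-neutral probability p = (e^0.07 − 0.7)/(1.15 − 0.7) = 0.3725/0.4500 = 0.8278
Terminal stock prices: S_uu = 171.9, S_ud = 104.6, S_dd = 63.7
Terminal payoffs (K − S): max(-53.92, 0) = 0, max(13.35, 0) = 13.35, max(54.3, 0) = 54.3
Node u (S = 149.5): continuation = e^(−0.07)·[0.8278·0.0000 + 0.1722·13.3500] = 2.1435; exercise value = 0.0000 ≤ continuation, so V_u = 2.1435
Node d (S = 91): continuation = e^(−0.07)·[0.8278·13.3500 + 0.1722·54.3000] = 19.0225; exercise value = 27.0000 > continuation, so V_d = 27.0000 (exercise)
Node 0 (S = 130): continuation = e^(−0.07)·[0.8278·2.1435 + 0.1722·27.0000] = 5.9896; exercise value = 0.0000 ≤ continuation, so V_0 = 5.9896

£5.99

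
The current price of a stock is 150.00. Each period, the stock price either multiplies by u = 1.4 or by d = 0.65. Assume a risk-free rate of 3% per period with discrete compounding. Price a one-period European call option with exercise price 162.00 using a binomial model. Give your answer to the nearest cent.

23.61

Risk-neutral probability p = (1 + 0.03 − 0.65)/(1.4 − 0.65) = 0.3800/0.7500 = 0.5067
Terminal stock prices: S_u = 210, S_d = 97.5
Terminal payoffs (S − K): max(48, 0) = 48, max(-64.5, 0) = 0
Node 0 (S = 150): V_0 = 1/1.03·[0.5067·48.0000 + 0.4933·0.0000] = 23.6117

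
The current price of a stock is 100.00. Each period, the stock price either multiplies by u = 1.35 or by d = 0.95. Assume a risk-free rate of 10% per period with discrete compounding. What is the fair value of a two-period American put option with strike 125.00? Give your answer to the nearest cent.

25.00

Risk-neutral probability p = (1 + 0.1 − 0.95)/(1.35 − 0.95) = 0.1500/0.4000 = 0.3750
Terminal stock prices: S_uu = 182.3, S_ud = 128.2, S_dd = 90.25
Terminal payoffs (K − S): max(-57.25, 0) = 0, max(-3.25, 0) = 0, max(34.75, 0) = 34.75
Node u (S = 135): continuation = 1/1.1·[0.3750·0.0000 + 0.6250·0.0000] = 0.0000; exercise value = 0.0000 ≤ continuation, so V_u = 0.0000
Node d (S = 95): continuation = 1/1.1·[0.3750·0.0000 + 0.6250·34.7500] = 19.7443; exercise value = 30.0000 > continuation, so V_d = 30.0000 (exercise)
Node 0 (S = 100): continuation = 1/1.1·[0.3750·0.0000 + 0.6250·30.0000] = 17.0455; exercise value = 25.0000 > continuation, so V_0 = 25.0000 (exercise)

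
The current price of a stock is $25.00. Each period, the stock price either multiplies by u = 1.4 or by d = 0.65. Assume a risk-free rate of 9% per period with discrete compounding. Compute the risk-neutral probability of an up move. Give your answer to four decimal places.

p = 0.5867

Risk-neutral probability p = (1 + 0.09 − 0.65)/(1.4 − 0.65) = 0.4400/0.7500 = 0.5867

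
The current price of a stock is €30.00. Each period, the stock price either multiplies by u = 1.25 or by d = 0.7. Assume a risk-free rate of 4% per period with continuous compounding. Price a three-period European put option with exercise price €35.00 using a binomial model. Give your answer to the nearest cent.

Risk-neutral probability p = (e^0.04 − 0.7)/(1.25 − 0.7) = 0.3408/0.5500 = 0.6197
Terminal stock prices: S_uuu = 58.59, S_uud = 32.81, S_udd = 18.37, S_ddd = 10.29
Terminal payoffs (K − S): max(-23.59, 0) = 0, max(2.188, 0) = 2.188, max(16.63, 0) = 16.63, max(24.71, 0) = 24.71
Node uu (S = 46.88): V_uu = e^(−0.04)·[0.6197·0.0000 + 0.3803·2.1875] = 0.7994
Node ud (S = 26.25): V_ud = e^(−0.04)·[0.6197·2.1875 + 0.3803·16.6250] = 7.3776
Node dd (S = 14.7): V_dd = e^(−0.04)·[0.6197·16.6250 + 0.3803·24.7100] = 18.9276
Node u (S = 37.5): V_u = e^(−0.04)·[0.6197·0.7994 + 0.3803·7.3776] = 3.1719
Node d (S = 21): V_d = e^(−0.04)·[0.6197·7.3776 + 0.3803·18.9276] = 11.3091
Node 0 (S = 30): V_0 = e^(−0.04)·[0.6197·3.1719 + 0.3803·11.3091] = 6.0211

€6.02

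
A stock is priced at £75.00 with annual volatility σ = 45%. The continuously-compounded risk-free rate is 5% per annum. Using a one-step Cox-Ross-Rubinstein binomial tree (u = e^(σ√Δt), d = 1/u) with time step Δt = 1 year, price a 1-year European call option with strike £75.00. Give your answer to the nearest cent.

CRR parameters: u = e^(σ√Δt) = e^(0.45·√1) = 1.5683, d = 1/u = 0.6376
Per-period rate: rΔt = 0.05·1 = 0.05, so R = e^0.05 = 1.0513
Risk-neutral probability p = (e^0.05 − 0.6376)/(1.5683 − 0.6376) = 0.4136/0.9307 = 0.4445
Terminal stock prices: S_u = 117.6, S_d = 47.82
Terminal payoffs (S − K): max(42.62, 0) = 42.62, max(-27.18, 0) = 0
Node 0 (S = 75): V_0 = e^(−0.05)·[0.4445·42.6234 + 0.5555·0.0000] = 18.0201

£18.02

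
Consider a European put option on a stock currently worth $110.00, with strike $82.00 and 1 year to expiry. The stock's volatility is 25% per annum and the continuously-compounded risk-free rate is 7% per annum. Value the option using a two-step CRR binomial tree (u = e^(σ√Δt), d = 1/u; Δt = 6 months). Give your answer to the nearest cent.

$0.87

CRR parameters: u = e^(σ√Δt) = e^(0.25·√0.5) = 1.1934, d = 1/u = 0.8380
Per-period rate: rΔt = 0.07·0.5 = 0.035, so R = e^0.035 = 1.0356
Risk-neutral probability p = (e^0.035 − 0.8380)/(1.1934 − 0.8380) = 0.1977/0.3554 = 0.5561
Terminal stock prices: S_uu = 156.7, S_ud = 110, S_dd = 77.24
Terminal payoffs (K − S): max(-74.65, 0) = 0, max(-28, 0) = 0, max(4.759, 0) = 4.759
Node u (S = 131.3): V_u = e^(−0.035)·[0.5561·0.0000 + 0.4439·0.0000] = 0.0000
Node d (S = 92.18): V_d = e^(−0.035)·[0.5561·0.0000 + 0.4439·4.7593] = 2.0398
Node 0 (S = 110): V_0 = e^(−0.035)·[0.5561·0.0000 + 0.4439·2.0398] = 0.8742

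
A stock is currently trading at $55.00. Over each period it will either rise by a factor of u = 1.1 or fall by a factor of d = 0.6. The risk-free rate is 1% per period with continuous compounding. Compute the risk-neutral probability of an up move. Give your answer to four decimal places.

Risk-neutral probability p = (e^0.01 − 0.6)/(1.1 − 0.6) = 0.4101/0.5000 = 0.8201

p = 0.8201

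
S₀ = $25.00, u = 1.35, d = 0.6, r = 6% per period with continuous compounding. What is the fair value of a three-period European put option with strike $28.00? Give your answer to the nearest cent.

$4.92

Risk-neutral probability p = (e^0.06 − 0.6)/(1.35 − 0.6) = 0.4618/0.7500 = 0.6158
Terminal stock prices: S_uuu = 61.51, S_uud = 27.34, S_udd = 12.15, S_ddd = 5.4
Terminal payoffs (K − S): max(-33.51, 0) = 0, max(0.6625, 0) = 0.6625, max(15.85, 0) = 15.85, max(22.6, 0) = 22.6
Node uu (S = 45.56): V_uu = e^(−0.06)·[0.6158·0.0000 + 0.3842·0.6625] = 0.2397
Node ud (S = 20.25): V_ud = e^(−0.06)·[0.6158·0.6625 + 0.3842·15.8500] = 6.1194
Node dd (S = 9): V_dd = e^(−0.06)·[0.6158·15.8500 + 0.3842·22.6000] = 17.3694
Node u (S = 33.75): V_u = e^(−0.06)·[0.6158·0.2397 + 0.3842·6.1194] = 2.3533
Node d (S = 15): V_d = e^(−0.06)·[0.6158·6.1194 + 0.3842·17.3694] = 9.8338
Node 0 (S = 25): V_0 = e^(−0.06)·[0.6158·2.3533 + 0.3842·9.8338] = 4.9230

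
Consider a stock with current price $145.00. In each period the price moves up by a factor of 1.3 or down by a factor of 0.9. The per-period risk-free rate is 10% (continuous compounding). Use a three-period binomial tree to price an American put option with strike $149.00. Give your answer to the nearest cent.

Risk-neutral probability p = (e^0.1 − 0.9)/(1.3 − 0.9) = 0.2052/0.4000 = 0.5129
Terminal stock prices: S_uuu = 318.6, S_uud = 220.5, S_udd = 152.7, S_ddd = 105.7
Terminal payoffs (K − S): max(-169.6, 0) = 0, max(-71.55, 0) = 0, max(-3.685, 0) = 0, max(43.29, 0) = 43.29
Node uu (S = 245.1): continuation = e^(−0.1)·[0.5129·0.0000 + 0.4871·0.0000] = 0.0000; exercise value = 0.0000 ≤ continuation, so V_uu = 0.0000
Node ud (S = 169.7): continuation = e^(−0.1)·[0.5129·0.0000 + 0.4871·0.0000] = 0.0000; exercise value = 0.0000 ≤ continuation, so V_ud = 0.0000
Node dd (S = 117.5): continuation = e^(−0.1)·[0.5129·0.0000 + 0.4871·43.2950] = 19.0810; exercise value = 31.5500 > continuation, so V_dd = 31.5500 (exercise)
Node u (S = 188.5): continuation = e^(−0.1)·[0.5129·0.0000 + 0.4871·0.0000] = 0.0000; exercise value = 0.0000 ≤ continuation, so V_u = 0.0000
Node d (S = 130.5): continuation = e^(−0.1)·[0.5129·0.0000 + 0.4871·31.5500] = 13.9048; exercise value = 18.5000 > continuation, so V_d = 18.5000 (exercise)
Node 0 (S = 145): continuation = e^(−0.1)·[0.5129·0.0000 + 0.4871·18.5000] = 8.1533; exercise value = 4.0000 ≤ continuation, so V_0 = 8.1533

$8.15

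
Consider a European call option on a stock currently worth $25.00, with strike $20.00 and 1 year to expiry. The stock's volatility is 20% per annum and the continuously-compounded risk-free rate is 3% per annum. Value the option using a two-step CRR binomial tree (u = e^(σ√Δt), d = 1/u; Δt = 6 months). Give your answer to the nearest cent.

CRR parameters: u = e^(σ√Δt) = e^(0.2·√0.5) = 1.1519, d = 1/u = 0.8681
Per-period rate: rΔt = 0.03·0.5 = 0.015, so R = e^0.015 = 1.0151
Risk-neutral probability p = (e^0.015 − 0.8681)/(1.1519 − 0.8681) = 0.1470/0.2838 = 0.5180
Terminal stock prices: S_uu = 33.17, S_ud = 25, S_dd = 18.84
Terminal payoffs (S − K): max(13.17, 0) = 13.17, max(5, 0) = 5, max(-1.159, 0) = 0
Node u (S = 28.8): V_u = e^(−0.015)·[0.5180·13.1724 + 0.4820·5.0000] = 9.0955
Node d (S = 21.7): V_d = e^(−0.015)·[0.5180·5.0000 + 0.4820·0.0000] = 2.5512
Node 0 (S = 25): V_0 = e^(−0.015)·[0.5180·9.0955 + 0.4820·2.5512] = 5.8524

$5.85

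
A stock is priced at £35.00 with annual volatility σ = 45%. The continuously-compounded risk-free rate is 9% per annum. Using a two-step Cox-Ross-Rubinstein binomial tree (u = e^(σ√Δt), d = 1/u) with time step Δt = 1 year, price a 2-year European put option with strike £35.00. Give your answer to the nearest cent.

£4.50

CRR parameters: u = e^(σ√Δt) = e^(0.45·√1) = 1.5683, d = 1/u = 0.6376
Per-period rate: rΔt = 0.09·1 = 0.09, so R = e^0.09 = 1.0942
Risk-neutral probability p = (e^0.09 − 0.6376)/(1.5683 − 0.6376) = 0.4565/0.9307 = 0.4905
Terminal stock prices: S_uu = 86.09, S_ud = 35, S_dd = 14.23
Terminal payoffs (K − S): max(-51.09, 0) = 0, max(0, 0) = 0, max(20.77, 0) = 20.77
Node u (S = 54.89): V_u = e^(−0.09)·[0.4905·0.0000 + 0.5095·0.0000] = 0.0000
Node d (S = 22.32): V_d = e^(−0.09)·[0.4905·0.0000 + 0.5095·20.7701] = 9.6706
Node 0 (S = 35): V_0 = e^(−0.09)·[0.4905·0.0000 + 0.5095·9.6706] = 4.5027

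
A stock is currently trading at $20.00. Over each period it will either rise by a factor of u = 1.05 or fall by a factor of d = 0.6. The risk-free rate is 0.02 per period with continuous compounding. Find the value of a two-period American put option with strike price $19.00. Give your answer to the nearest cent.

Risk-neutral probability p = (e^0.02 − 0.6)/(1.05 − 0.6) = 0.4202/0.4500 = 0.9338
Terminal stock prices: S_uu = 22.05, S_ud = 12.6, S_dd = 7.2
Terminal payoffs (K − S): max(-3.05, 0) = 0, max(6.4, 0) = 6.4, max(11.8, 0) = 11.8
Node u (S = 21): continuation = e^(−0.02)·[0.9338·0.0000 + 0.0662·6.4000] = 0.4154; exercise value = 0.0000 ≤ continuation, so V_u = 0.4154
Node d (S = 12): continuation = e^(−0.02)·[0.9338·6.4000 + 0.0662·11.8000] = 6.6238; exercise value = 7.0000 > continuation, so V_d = 7.0000 (exercise)
Node 0 (S = 20): continuation = e^(−0.02)·[0.9338·0.4154 + 0.0662·7.0000] = 0.8346; exercise value = 0.0000 ≤ continuation, so V_0 = 0.8346

$0.83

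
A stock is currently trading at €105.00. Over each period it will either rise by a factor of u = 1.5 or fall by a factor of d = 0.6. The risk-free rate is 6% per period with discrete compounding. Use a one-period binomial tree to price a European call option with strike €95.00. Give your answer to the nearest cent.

€30.14

Risk-neutral probability p = (1 + 0.06 − 0.6)/(1.5 − 0.6) = 0.4600/0.9000 = 0.5111
Terminal stock prices: S_u = 157.5, S_d = 63
Terminal payoffs (S − K): max(62.5, 0) = 62.5, max(-32, 0) = 0
Node 0 (S = 105): V_0 = 1/1.06·[0.5111·62.5000 + 0.4889·0.0000] = 30.1363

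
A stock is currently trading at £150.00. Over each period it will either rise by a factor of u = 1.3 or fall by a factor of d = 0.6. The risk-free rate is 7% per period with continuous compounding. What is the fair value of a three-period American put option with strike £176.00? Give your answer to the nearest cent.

Risk-neutral probability p = (e^0.07 − 0.6)/(1.3 − 0.6) = 0.4725/0.7000 = 0.6750
Terminal stock prices: S_uuu = 329.6, S_uud = 152.1, S_udd = 70.2, S_ddd = 32.4
Terminal payoffs (K − S): max(-153.6, 0) = 0, max(23.9, 0) = 23.9, max(105.8, 0) = 105.8, max(143.6, 0) = 143.6
Node uu (S = 253.5): continuation = e^(−0.07)·[0.6750·0.0000 + 0.3250·23.9000] = 7.2421; exercise value = 0.0000 ≤ continuation, so V_uu = 7.2421
Node ud (S = 117): continuation = e^(−0.07)·[0.6750·23.9000 + 0.3250·105.8000] = 47.1013; exercise value = 59.0000 > continuation, so V_ud = 59.0000 (exercise)
Node dd (S = 54): continuation = e^(−0.07)·[0.6750·105.8000 + 0.3250·143.6000] = 110.1013; exercise value = 122.0000 > continuation, so V_dd = 122.0000 (exercise)
Node u (S = 195): continuation = e^(−0.07)·[0.6750·7.2421 + 0.3250·59.0000] = 22.4360; exercise value = 0.0000 ≤ continuation, so V_u = 22.4360
Node d (S = 90): continuation = e^(−0.07)·[0.6750·59.0000 + 0.3250·122.0000] = 74.1013; exercise value = 86.0000 > continuation, so V_d = 86.0000 (exercise)
Node 0 (S = 150): continuation = e^(−0.07)·[0.6750·22.4360 + 0.3250·86.0000] = 40.1802; exercise value = 26.0000 ≤ continuation, so V_0 = 40.1802

£40.18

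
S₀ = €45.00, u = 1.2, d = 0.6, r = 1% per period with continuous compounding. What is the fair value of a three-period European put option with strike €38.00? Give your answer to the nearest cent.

€4.57

Risk-neutral probability p = (e^0.01 − 0.6)/(1.2 − 0.6) = 0.4101/0.6000 = 0.6834
Terminal stock prices: S_uuu = 77.76, S_uud = 38.88, S_udd = 19.44, S_ddd = 9.72
Terminal payoffs (K − S): max(-39.76, 0) = 0, max(-0.88, 0) = 0, max(18.56, 0) = 18.56, max(28.28, 0) = 28.28
Node uu (S = 64.8): V_uu = e^(−0.01)·[0.6834·0.0000 + 0.3166·0.0000] = 0.0000
Node ud (S = 32.4): V_ud = e^(−0.01)·[0.6834·0.0000 + 0.3166·18.5600] = 5.8173
Node dd (S = 16.2): V_dd = e^(−0.01)·[0.6834·18.5600 + 0.3166·28.2800] = 21.4219
Node u (S = 54): V_u = e^(−0.01)·[0.6834·0.0000 + 0.3166·5.8173] = 1.8233
Node d (S = 27): V_d = e^(−0.01)·[0.6834·5.8173 + 0.3166·21.4219] = 10.6504
Node 0 (S = 45): V_0 = e^(−0.01)·[0.6834·1.8233 + 0.3166·10.6504] = 4.5719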